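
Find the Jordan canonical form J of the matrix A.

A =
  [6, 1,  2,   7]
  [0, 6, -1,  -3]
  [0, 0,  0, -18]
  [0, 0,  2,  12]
J_3(6) ⊕ J_1(6)

The characteristic polynomial is
  det(x·I − A) = x^4 - 24*x^3 + 216*x^2 - 864*x + 1296 = (x - 6)^4

Eigenvalues and multiplicities (the geometric multiplicity of λ is n − rank(A − λI), which equals the number of Jordan blocks for λ):
  λ = 6: algebraic multiplicity = 4, geometric multiplicity = 2

Determining the block sizes for each eigenvalue:
  λ = 6: with am = 4 and gm = 2, the partition is not yet determined (e.g. several partitions of 4 into 2 parts exist). Let N = A − (6)·I. Computing rank(N^1) = 2, rank(N^2) = 1, rank(N^3) = 0; the number of blocks of size ≥ j is rank(N^{j−1}) − rank(N^j), giving [2, 1, 1]. So we have 1 block(s) of size 3, 1 block(s) of size 1 → block sizes [3, 1]

Assembling the blocks gives a Jordan form
J =
  [6, 1, 0, 0]
  [0, 6, 1, 0]
  [0, 0, 6, 0]
  [0, 0, 0, 6]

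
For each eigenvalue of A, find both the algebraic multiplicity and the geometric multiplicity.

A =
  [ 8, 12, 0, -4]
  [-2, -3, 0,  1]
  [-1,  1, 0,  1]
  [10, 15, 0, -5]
λ = 0: alg = 4, geom = 2

Step 1 — factor the characteristic polynomial to read off the algebraic multiplicities:
  χ_A(x) = x^4

Step 2 — compute geometric multiplicities via the rank-nullity identity g(λ) = n − rank(A − λI):
  rank(A − (0)·I) = 2, so dim ker(A − (0)·I) = n − 2 = 2

Summary:
  λ = 0: algebraic multiplicity = 4, geometric multiplicity = 2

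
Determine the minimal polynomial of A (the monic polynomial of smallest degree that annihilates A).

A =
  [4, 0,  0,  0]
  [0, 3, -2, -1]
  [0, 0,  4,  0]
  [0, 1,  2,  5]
x^2 - 8*x + 16

The characteristic polynomial is χ_A(x) = (x - 4)^4, so the eigenvalues are known. The minimal polynomial is
  m_A(x) = Π_λ (x − λ)^{k_λ}
where k_λ is the size of the *largest* Jordan block for λ (equivalently, the smallest k with (A − λI)^k v = 0 for every generalised eigenvector v of λ).

  λ = 4: largest Jordan block has size 2, contributing (x − 4)^2

So m_A(x) = (x - 4)^2 = x^2 - 8*x + 16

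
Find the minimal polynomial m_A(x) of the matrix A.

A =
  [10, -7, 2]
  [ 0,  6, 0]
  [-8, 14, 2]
x^2 - 12*x + 36

The characteristic polynomial is χ_A(x) = (x - 6)^3, so the eigenvalues are known. The minimal polynomial is
  m_A(x) = Π_λ (x − λ)^{k_λ}
where k_λ is the size of the *largest* Jordan block for λ (equivalently, the smallest k with (A − λI)^k v = 0 for every generalised eigenvector v of λ).

  λ = 6: largest Jordan block has size 2, contributing (x − 6)^2

So m_A(x) = (x - 6)^2 = x^2 - 12*x + 36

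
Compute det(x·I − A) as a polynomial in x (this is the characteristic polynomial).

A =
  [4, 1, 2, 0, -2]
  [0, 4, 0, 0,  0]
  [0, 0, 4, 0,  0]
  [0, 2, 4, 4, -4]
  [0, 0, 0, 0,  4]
x^5 - 20*x^4 + 160*x^3 - 640*x^2 + 1280*x - 1024

Expanding det(x·I − A) (e.g. by cofactor expansion or by noting that A is similar to its Jordan form J, which has the same characteristic polynomial as A) gives
  χ_A(x) = x^5 - 20*x^4 + 160*x^3 - 640*x^2 + 1280*x - 1024
which factors as (x - 4)^5. The eigenvalues (with algebraic multiplicities) are λ = 4 with multiplicity 5.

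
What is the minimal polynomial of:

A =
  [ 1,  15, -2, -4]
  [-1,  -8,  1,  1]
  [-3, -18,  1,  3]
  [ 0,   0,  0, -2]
x^3 + 6*x^2 + 12*x + 8

The characteristic polynomial is χ_A(x) = (x + 2)^4, so the eigenvalues are known. The minimal polynomial is
  m_A(x) = Π_λ (x − λ)^{k_λ}
where k_λ is the size of the *largest* Jordan block for λ (equivalently, the smallest k with (A − λI)^k v = 0 for every generalised eigenvector v of λ).

  λ = -2: largest Jordan block has size 3, contributing (x + 2)^3

So m_A(x) = (x + 2)^3 = x^3 + 6*x^2 + 12*x + 8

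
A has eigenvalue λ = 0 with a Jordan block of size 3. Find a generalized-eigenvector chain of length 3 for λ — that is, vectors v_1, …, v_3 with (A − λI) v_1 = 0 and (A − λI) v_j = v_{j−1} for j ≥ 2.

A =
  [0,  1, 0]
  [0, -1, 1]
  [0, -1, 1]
A Jordan chain for λ = 0 of length 3:
v_1 = (-1, 0, 0)ᵀ
v_2 = (1, -1, -1)ᵀ
v_3 = (0, 1, 0)ᵀ

Let N = A − (0)·I. We want v_3 with N^3 v_3 = 0 but N^2 v_3 ≠ 0; then v_{j-1} := N · v_j for j = 3, …, 2.

Pick v_3 = (0, 1, 0)ᵀ.
Then v_2 = N · v_3 = (1, -1, -1)ᵀ.
Then v_1 = N · v_2 = (-1, 0, 0)ᵀ.

Sanity check: (A − (0)·I) v_1 = (0, 0, 0)ᵀ = 0. ✓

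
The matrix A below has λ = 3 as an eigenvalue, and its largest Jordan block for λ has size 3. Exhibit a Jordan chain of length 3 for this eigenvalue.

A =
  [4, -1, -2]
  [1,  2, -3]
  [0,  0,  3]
A Jordan chain for λ = 3 of length 3:
v_1 = (1, 1, 0)ᵀ
v_2 = (-2, -3, 0)ᵀ
v_3 = (0, 0, 1)ᵀ

Let N = A − (3)·I. We want v_3 with N^3 v_3 = 0 but N^2 v_3 ≠ 0; then v_{j-1} := N · v_j for j = 3, …, 2.

Pick v_3 = (0, 0, 1)ᵀ.
Then v_2 = N · v_3 = (-2, -3, 0)ᵀ.
Then v_1 = N · v_2 = (1, 1, 0)ᵀ.

Sanity check: (A − (3)·I) v_1 = (0, 0, 0)ᵀ = 0. ✓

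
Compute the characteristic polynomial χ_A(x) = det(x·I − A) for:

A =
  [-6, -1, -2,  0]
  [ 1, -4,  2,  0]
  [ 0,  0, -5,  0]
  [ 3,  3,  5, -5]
x^4 + 20*x^3 + 150*x^2 + 500*x + 625

Expanding det(x·I − A) (e.g. by cofactor expansion or by noting that A is similar to its Jordan form J, which has the same characteristic polynomial as A) gives
  χ_A(x) = x^4 + 20*x^3 + 150*x^2 + 500*x + 625
which factors as (x + 5)^4. The eigenvalues (with algebraic multiplicities) are λ = -5 with multiplicity 4.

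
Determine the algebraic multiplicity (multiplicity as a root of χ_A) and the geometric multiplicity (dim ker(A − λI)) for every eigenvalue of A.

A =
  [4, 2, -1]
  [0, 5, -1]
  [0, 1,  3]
λ = 4: alg = 3, geom = 1

Step 1 — factor the characteristic polynomial to read off the algebraic multiplicities:
  χ_A(x) = (x - 4)^3

Step 2 — compute geometric multiplicities via the rank-nullity identity g(λ) = n − rank(A − λI):
  rank(A − (4)·I) = 2, so dim ker(A − (4)·I) = n − 2 = 1

Summary:
  λ = 4: algebraic multiplicity = 3, geometric multiplicity = 1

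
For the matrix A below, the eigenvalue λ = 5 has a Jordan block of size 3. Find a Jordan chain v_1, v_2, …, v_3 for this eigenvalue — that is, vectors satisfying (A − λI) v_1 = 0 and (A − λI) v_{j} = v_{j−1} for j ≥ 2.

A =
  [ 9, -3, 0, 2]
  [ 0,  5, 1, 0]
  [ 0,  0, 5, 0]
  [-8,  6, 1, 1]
A Jordan chain for λ = 5 of length 3:
v_1 = (-1, 0, 0, 2)ᵀ
v_2 = (0, 1, 0, 1)ᵀ
v_3 = (0, 0, 1, 0)ᵀ

Let N = A − (5)·I. We want v_3 with N^3 v_3 = 0 but N^2 v_3 ≠ 0; then v_{j-1} := N · v_j for j = 3, …, 2.

Pick v_3 = (0, 0, 1, 0)ᵀ.
Then v_2 = N · v_3 = (0, 1, 0, 1)ᵀ.
Then v_1 = N · v_2 = (-1, 0, 0, 2)ᵀ.

Sanity check: (A − (5)·I) v_1 = (0, 0, 0, 0)ᵀ = 0. ✓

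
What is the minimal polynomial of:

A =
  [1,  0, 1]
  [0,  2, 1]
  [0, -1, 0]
x^3 - 3*x^2 + 3*x - 1

The characteristic polynomial is χ_A(x) = (x - 1)^3, so the eigenvalues are known. The minimal polynomial is
  m_A(x) = Π_λ (x − λ)^{k_λ}
where k_λ is the size of the *largest* Jordan block for λ (equivalently, the smallest k with (A − λI)^k v = 0 for every generalised eigenvector v of λ).

  λ = 1: largest Jordan block has size 3, contributing (x − 1)^3

So m_A(x) = (x - 1)^3 = x^3 - 3*x^2 + 3*x - 1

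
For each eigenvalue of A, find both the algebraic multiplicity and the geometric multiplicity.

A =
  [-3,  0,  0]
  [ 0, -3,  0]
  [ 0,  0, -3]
λ = -3: alg = 3, geom = 3

Step 1 — factor the characteristic polynomial to read off the algebraic multiplicities:
  χ_A(x) = (x + 3)^3

Step 2 — compute geometric multiplicities via the rank-nullity identity g(λ) = n − rank(A − λI):
  rank(A − (-3)·I) = 0, so dim ker(A − (-3)·I) = n − 0 = 3

Summary:
  λ = -3: algebraic multiplicity = 3, geometric multiplicity = 3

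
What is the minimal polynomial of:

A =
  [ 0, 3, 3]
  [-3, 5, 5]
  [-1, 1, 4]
x^3 - 9*x^2 + 27*x - 27

The characteristic polynomial is χ_A(x) = (x - 3)^3, so the eigenvalues are known. The minimal polynomial is
  m_A(x) = Π_λ (x − λ)^{k_λ}
where k_λ is the size of the *largest* Jordan block for λ (equivalently, the smallest k with (A − λI)^k v = 0 for every generalised eigenvector v of λ).

  λ = 3: largest Jordan block has size 3, contributing (x − 3)^3

So m_A(x) = (x - 3)^3 = x^3 - 9*x^2 + 27*x - 27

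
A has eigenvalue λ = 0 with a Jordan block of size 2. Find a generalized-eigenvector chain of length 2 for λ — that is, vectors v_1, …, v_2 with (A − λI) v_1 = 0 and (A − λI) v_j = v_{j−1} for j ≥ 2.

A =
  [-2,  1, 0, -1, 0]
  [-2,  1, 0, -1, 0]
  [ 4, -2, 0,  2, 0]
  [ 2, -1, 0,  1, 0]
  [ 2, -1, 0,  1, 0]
A Jordan chain for λ = 0 of length 2:
v_1 = (-2, -2, 4, 2, 2)ᵀ
v_2 = (1, 0, 0, 0, 0)ᵀ

Let N = A − (0)·I. We want v_2 with N^2 v_2 = 0 but N^1 v_2 ≠ 0; then v_{j-1} := N · v_j for j = 2, …, 2.

Pick v_2 = (1, 0, 0, 0, 0)ᵀ.
Then v_1 = N · v_2 = (-2, -2, 4, 2, 2)ᵀ.

Sanity check: (A − (0)·I) v_1 = (0, 0, 0, 0, 0)ᵀ = 0. ✓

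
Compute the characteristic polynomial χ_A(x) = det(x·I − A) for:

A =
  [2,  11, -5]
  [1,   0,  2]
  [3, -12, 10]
x^3 - 12*x^2 + 48*x - 64

Expanding det(x·I − A) (e.g. by cofactor expansion or by noting that A is similar to its Jordan form J, which has the same characteristic polynomial as A) gives
  χ_A(x) = x^3 - 12*x^2 + 48*x - 64
which factors as (x - 4)^3. The eigenvalues (with algebraic multiplicities) are λ = 4 with multiplicity 3.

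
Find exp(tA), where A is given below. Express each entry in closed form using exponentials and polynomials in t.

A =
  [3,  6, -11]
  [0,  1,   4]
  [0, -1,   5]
e^{tA} =
  [exp(3*t), -t^2*exp(3*t)/2 + 6*t*exp(3*t), t^2*exp(3*t) - 11*t*exp(3*t)]
  [0, -2*t*exp(3*t) + exp(3*t), 4*t*exp(3*t)]
  [0, -t*exp(3*t), 2*t*exp(3*t) + exp(3*t)]

Strategy: write A = P · J · P⁻¹ where J is a Jordan canonical form, so e^{tA} = P · e^{tJ} · P⁻¹, and e^{tJ} can be computed block-by-block.

A has Jordan form
J =
  [3, 1, 0]
  [0, 3, 1]
  [0, 0, 3]
(up to reordering of blocks).

Per-block formulas:
  For a 3×3 Jordan block J_3(3): exp(t · J_3(3)) = e^(3t)·(I + t·N + (t^2/2)·N^2), where N is the 3×3 nilpotent shift.

After assembling e^{tJ} and conjugating by P, we get:

e^{tA} =
  [exp(3*t), -t^2*exp(3*t)/2 + 6*t*exp(3*t), t^2*exp(3*t) - 11*t*exp(3*t)]
  [0, -2*t*exp(3*t) + exp(3*t), 4*t*exp(3*t)]
  [0, -t*exp(3*t), 2*t*exp(3*t) + exp(3*t)]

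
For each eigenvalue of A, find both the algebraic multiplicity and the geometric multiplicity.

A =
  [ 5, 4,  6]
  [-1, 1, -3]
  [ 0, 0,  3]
λ = 3: alg = 3, geom = 2

Step 1 — factor the characteristic polynomial to read off the algebraic multiplicities:
  χ_A(x) = (x - 3)^3

Step 2 — compute geometric multiplicities via the rank-nullity identity g(λ) = n − rank(A − λI):
  rank(A − (3)·I) = 1, so dim ker(A − (3)·I) = n − 1 = 2

Summary:
  λ = 3: algebraic multiplicity = 3, geometric multiplicity = 2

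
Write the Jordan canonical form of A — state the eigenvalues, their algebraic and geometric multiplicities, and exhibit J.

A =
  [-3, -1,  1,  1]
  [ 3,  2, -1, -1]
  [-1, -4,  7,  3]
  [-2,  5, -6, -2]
J_3(0) ⊕ J_1(4)

The characteristic polynomial is
  det(x·I − A) = x^4 - 4*x^3 = x^3*(x - 4)

Eigenvalues and multiplicities (the geometric multiplicity of λ is n − rank(A − λI), which equals the number of Jordan blocks for λ):
  λ = 0: algebraic multiplicity = 3, geometric multiplicity = 1
  λ = 4: algebraic multiplicity = 1, geometric multiplicity = 1

Determining the block sizes for each eigenvalue:
  λ = 0: one block (gm = 1), so the single block has size am = 3 → block sizes [3]
  λ = 4: one block (gm = 1), so the single block has size am = 1 → block sizes [1]

Assembling the blocks gives a Jordan form
J =
  [0, 1, 0, 0]
  [0, 0, 1, 0]
  [0, 0, 0, 0]
  [0, 0, 0, 4]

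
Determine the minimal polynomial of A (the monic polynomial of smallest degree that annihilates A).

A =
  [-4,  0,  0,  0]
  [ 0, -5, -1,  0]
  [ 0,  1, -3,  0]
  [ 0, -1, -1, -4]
x^2 + 8*x + 16

The characteristic polynomial is χ_A(x) = (x + 4)^4, so the eigenvalues are known. The minimal polynomial is
  m_A(x) = Π_λ (x − λ)^{k_λ}
where k_λ is the size of the *largest* Jordan block for λ (equivalently, the smallest k with (A − λI)^k v = 0 for every generalised eigenvector v of λ).

  λ = -4: largest Jordan block has size 2, contributing (x + 4)^2

So m_A(x) = (x + 4)^2 = x^2 + 8*x + 16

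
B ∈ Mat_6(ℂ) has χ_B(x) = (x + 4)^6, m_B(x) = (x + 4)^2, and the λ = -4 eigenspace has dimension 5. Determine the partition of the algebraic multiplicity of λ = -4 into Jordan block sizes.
Block sizes for λ = -4: [2, 1, 1, 1, 1]

Step 1 — from the characteristic polynomial, algebraic multiplicity of λ = -4 is 6. From dim ker(B − (-4)·I) = 5, there are exactly 5 Jordan blocks for λ = -4.
Step 2 — from the minimal polynomial, the factor (x + 4)^2 tells us the largest block for λ = -4 has size 2.
Step 3 — with total size 6, 5 blocks, and largest block 2, the block sizes (in nonincreasing order) are [2, 1, 1, 1, 1].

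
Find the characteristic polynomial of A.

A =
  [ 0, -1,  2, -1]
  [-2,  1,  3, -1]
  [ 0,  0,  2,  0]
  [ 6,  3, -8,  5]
x^4 - 8*x^3 + 24*x^2 - 32*x + 16

Expanding det(x·I − A) (e.g. by cofactor expansion or by noting that A is similar to its Jordan form J, which has the same characteristic polynomial as A) gives
  χ_A(x) = x^4 - 8*x^3 + 24*x^2 - 32*x + 16
which factors as (x - 2)^4. The eigenvalues (with algebraic multiplicities) are λ = 2 with multiplicity 4.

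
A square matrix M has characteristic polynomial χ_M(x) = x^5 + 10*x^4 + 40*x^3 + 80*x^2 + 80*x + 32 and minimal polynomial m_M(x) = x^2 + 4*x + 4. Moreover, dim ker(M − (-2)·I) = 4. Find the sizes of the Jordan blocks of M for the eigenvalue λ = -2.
Block sizes for λ = -2: [2, 1, 1, 1]

Step 1 — from the characteristic polynomial, algebraic multiplicity of λ = -2 is 5. From dim ker(M − (-2)·I) = 4, there are exactly 4 Jordan blocks for λ = -2.
Step 2 — from the minimal polynomial, the factor (x + 2)^2 tells us the largest block for λ = -2 has size 2.
Step 3 — with total size 5, 4 blocks, and largest block 2, the block sizes (in nonincreasing order) are [2, 1, 1, 1].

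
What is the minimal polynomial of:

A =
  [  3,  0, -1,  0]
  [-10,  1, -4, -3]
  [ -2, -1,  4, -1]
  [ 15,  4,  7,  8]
x^3 - 12*x^2 + 48*x - 64

The characteristic polynomial is χ_A(x) = (x - 4)^4, so the eigenvalues are known. The minimal polynomial is
  m_A(x) = Π_λ (x − λ)^{k_λ}
where k_λ is the size of the *largest* Jordan block for λ (equivalently, the smallest k with (A − λI)^k v = 0 for every generalised eigenvector v of λ).

  λ = 4: largest Jordan block has size 3, contributing (x − 4)^3

So m_A(x) = (x - 4)^3 = x^3 - 12*x^2 + 48*x - 64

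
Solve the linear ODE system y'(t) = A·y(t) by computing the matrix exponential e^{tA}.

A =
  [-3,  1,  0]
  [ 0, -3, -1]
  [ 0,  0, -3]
e^{tA} =
  [exp(-3*t), t*exp(-3*t), -t^2*exp(-3*t)/2]
  [0, exp(-3*t), -t*exp(-3*t)]
  [0, 0, exp(-3*t)]

Strategy: write A = P · J · P⁻¹ where J is a Jordan canonical form, so e^{tA} = P · e^{tJ} · P⁻¹, and e^{tJ} can be computed block-by-block.

A has Jordan form
J =
  [-3,  1,  0]
  [ 0, -3,  1]
  [ 0,  0, -3]
(up to reordering of blocks).

Per-block formulas:
  For a 3×3 Jordan block J_3(-3): exp(t · J_3(-3)) = e^(-3t)·(I + t·N + (t^2/2)·N^2), where N is the 3×3 nilpotent shift.

After assembling e^{tJ} and conjugating by P, we get:

e^{tA} =
  [exp(-3*t), t*exp(-3*t), -t^2*exp(-3*t)/2]
  [0, exp(-3*t), -t*exp(-3*t)]
  [0, 0, exp(-3*t)]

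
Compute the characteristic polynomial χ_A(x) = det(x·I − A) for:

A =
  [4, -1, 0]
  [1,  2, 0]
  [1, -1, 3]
x^3 - 9*x^2 + 27*x - 27

Expanding det(x·I − A) (e.g. by cofactor expansion or by noting that A is similar to its Jordan form J, which has the same characteristic polynomial as A) gives
  χ_A(x) = x^3 - 9*x^2 + 27*x - 27
which factors as (x - 3)^3. The eigenvalues (with algebraic multiplicities) are λ = 3 with multiplicity 3.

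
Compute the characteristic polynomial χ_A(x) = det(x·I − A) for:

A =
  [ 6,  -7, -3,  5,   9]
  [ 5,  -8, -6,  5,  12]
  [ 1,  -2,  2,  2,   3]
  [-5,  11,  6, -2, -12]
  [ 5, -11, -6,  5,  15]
x^5 - 13*x^4 + 67*x^3 - 171*x^2 + 216*x - 108

Expanding det(x·I − A) (e.g. by cofactor expansion or by noting that A is similar to its Jordan form J, which has the same characteristic polynomial as A) gives
  χ_A(x) = x^5 - 13*x^4 + 67*x^3 - 171*x^2 + 216*x - 108
which factors as (x - 3)^3*(x - 2)^2. The eigenvalues (with algebraic multiplicities) are λ = 2 with multiplicity 2, λ = 3 with multiplicity 3.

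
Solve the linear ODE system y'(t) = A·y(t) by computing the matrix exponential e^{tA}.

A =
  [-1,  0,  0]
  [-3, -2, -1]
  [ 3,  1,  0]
e^{tA} =
  [exp(-t), 0, 0]
  [-3*t*exp(-t), -t*exp(-t) + exp(-t), -t*exp(-t)]
  [3*t*exp(-t), t*exp(-t), t*exp(-t) + exp(-t)]

Strategy: write A = P · J · P⁻¹ where J is a Jordan canonical form, so e^{tA} = P · e^{tJ} · P⁻¹, and e^{tJ} can be computed block-by-block.

A has Jordan form
J =
  [-1,  1,  0]
  [ 0, -1,  0]
  [ 0,  0, -1]
(up to reordering of blocks).

Per-block formulas:
  For a 1×1 block at λ = -1: exp(t · [-1]) = [e^(-1t)].
  For a 2×2 Jordan block J_2(-1): exp(t · J_2(-1)) = e^(-1t)·(I + t·N), where N is the 2×2 nilpotent shift.

After assembling e^{tJ} and conjugating by P, we get:

e^{tA} =
  [exp(-t), 0, 0]
  [-3*t*exp(-t), -t*exp(-t) + exp(-t), -t*exp(-t)]
  [3*t*exp(-t), t*exp(-t), t*exp(-t) + exp(-t)]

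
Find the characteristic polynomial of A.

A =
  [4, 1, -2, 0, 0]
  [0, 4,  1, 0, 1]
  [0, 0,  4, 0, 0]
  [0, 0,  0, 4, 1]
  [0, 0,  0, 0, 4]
x^5 - 20*x^4 + 160*x^3 - 640*x^2 + 1280*x - 1024

Expanding det(x·I − A) (e.g. by cofactor expansion or by noting that A is similar to its Jordan form J, which has the same characteristic polynomial as A) gives
  χ_A(x) = x^5 - 20*x^4 + 160*x^3 - 640*x^2 + 1280*x - 1024
which factors as (x - 4)^5. The eigenvalues (with algebraic multiplicities) are λ = 4 with multiplicity 5.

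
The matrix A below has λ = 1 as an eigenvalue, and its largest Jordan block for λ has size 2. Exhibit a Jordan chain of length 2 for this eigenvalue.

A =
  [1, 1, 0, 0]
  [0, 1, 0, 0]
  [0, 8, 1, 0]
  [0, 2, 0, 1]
A Jordan chain for λ = 1 of length 2:
v_1 = (1, 0, 8, 2)ᵀ
v_2 = (0, 1, 0, 0)ᵀ

Let N = A − (1)·I. We want v_2 with N^2 v_2 = 0 but N^1 v_2 ≠ 0; then v_{j-1} := N · v_j for j = 2, …, 2.

Pick v_2 = (0, 1, 0, 0)ᵀ.
Then v_1 = N · v_2 = (1, 0, 8, 2)ᵀ.

Sanity check: (A − (1)·I) v_1 = (0, 0, 0, 0)ᵀ = 0. ✓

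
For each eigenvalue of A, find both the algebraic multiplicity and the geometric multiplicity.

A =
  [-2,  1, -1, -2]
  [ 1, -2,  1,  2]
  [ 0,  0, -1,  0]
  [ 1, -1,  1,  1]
λ = -1: alg = 4, geom = 3

Step 1 — factor the characteristic polynomial to read off the algebraic multiplicities:
  χ_A(x) = (x + 1)^4

Step 2 — compute geometric multiplicities via the rank-nullity identity g(λ) = n − rank(A − λI):
  rank(A − (-1)·I) = 1, so dim ker(A − (-1)·I) = n − 1 = 3

Summary:
  λ = -1: algebraic multiplicity = 4, geometric multiplicity = 3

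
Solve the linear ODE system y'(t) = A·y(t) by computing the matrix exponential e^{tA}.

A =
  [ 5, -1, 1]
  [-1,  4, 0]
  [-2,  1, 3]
e^{tA} =
  [t*exp(4*t) + exp(4*t), -t*exp(4*t), t*exp(4*t)]
  [-t^2*exp(4*t)/2 - t*exp(4*t), t^2*exp(4*t)/2 + exp(4*t), -t^2*exp(4*t)/2]
  [-t^2*exp(4*t)/2 - 2*t*exp(4*t), t^2*exp(4*t)/2 + t*exp(4*t), -t^2*exp(4*t)/2 - t*exp(4*t) + exp(4*t)]

Strategy: write A = P · J · P⁻¹ where J is a Jordan canonical form, so e^{tA} = P · e^{tJ} · P⁻¹, and e^{tJ} can be computed block-by-block.

A has Jordan form
J =
  [4, 1, 0]
  [0, 4, 1]
  [0, 0, 4]
(up to reordering of blocks).

Per-block formulas:
  For a 3×3 Jordan block J_3(4): exp(t · J_3(4)) = e^(4t)·(I + t·N + (t^2/2)·N^2), where N is the 3×3 nilpotent shift.

After assembling e^{tJ} and conjugating by P, we get:

e^{tA} =
  [t*exp(4*t) + exp(4*t), -t*exp(4*t), t*exp(4*t)]
  [-t^2*exp(4*t)/2 - t*exp(4*t), t^2*exp(4*t)/2 + exp(4*t), -t^2*exp(4*t)/2]
  [-t^2*exp(4*t)/2 - 2*t*exp(4*t), t^2*exp(4*t)/2 + t*exp(4*t), -t^2*exp(4*t)/2 - t*exp(4*t) + exp(4*t)]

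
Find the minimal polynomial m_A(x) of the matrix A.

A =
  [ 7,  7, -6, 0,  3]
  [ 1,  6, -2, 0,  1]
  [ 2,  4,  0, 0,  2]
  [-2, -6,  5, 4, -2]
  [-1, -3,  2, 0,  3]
x^3 - 12*x^2 + 48*x - 64

The characteristic polynomial is χ_A(x) = (x - 4)^5, so the eigenvalues are known. The minimal polynomial is
  m_A(x) = Π_λ (x − λ)^{k_λ}
where k_λ is the size of the *largest* Jordan block for λ (equivalently, the smallest k with (A − λI)^k v = 0 for every generalised eigenvector v of λ).

  λ = 4: largest Jordan block has size 3, contributing (x − 4)^3

So m_A(x) = (x - 4)^3 = x^3 - 12*x^2 + 48*x - 64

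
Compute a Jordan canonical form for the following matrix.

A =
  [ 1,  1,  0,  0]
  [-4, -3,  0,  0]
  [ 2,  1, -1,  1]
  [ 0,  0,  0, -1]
J_2(-1) ⊕ J_2(-1)

The characteristic polynomial is
  det(x·I − A) = x^4 + 4*x^3 + 6*x^2 + 4*x + 1 = (x + 1)^4

Eigenvalues and multiplicities (the geometric multiplicity of λ is n − rank(A − λI), which equals the number of Jordan blocks for λ):
  λ = -1: algebraic multiplicity = 4, geometric multiplicity = 2

Determining the block sizes for each eigenvalue:
  λ = -1: with am = 4 and gm = 2, the partition is not yet determined (e.g. several partitions of 4 into 2 parts exist). Let N = A − (-1)·I. Computing rank(N^1) = 2, rank(N^2) = 0; the number of blocks of size ≥ j is rank(N^{j−1}) − rank(N^j), giving [2, 2]. So we have 2 block(s) of size 2 → block sizes [2, 2]

Assembling the blocks gives a Jordan form
J =
  [-1,  1,  0,  0]
  [ 0, -1,  0,  0]
  [ 0,  0, -1,  1]
  [ 0,  0,  0, -1]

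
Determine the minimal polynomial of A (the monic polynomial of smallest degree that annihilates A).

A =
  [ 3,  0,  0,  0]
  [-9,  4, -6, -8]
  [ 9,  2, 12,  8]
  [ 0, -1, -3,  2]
x^3 - 15*x^2 + 72*x - 108

The characteristic polynomial is χ_A(x) = (x - 6)^3*(x - 3), so the eigenvalues are known. The minimal polynomial is
  m_A(x) = Π_λ (x − λ)^{k_λ}
where k_λ is the size of the *largest* Jordan block for λ (equivalently, the smallest k with (A − λI)^k v = 0 for every generalised eigenvector v of λ).

  λ = 3: largest Jordan block has size 1, contributing (x − 3)
  λ = 6: largest Jordan block has size 2, contributing (x − 6)^2

So m_A(x) = (x - 6)^2*(x - 3) = x^3 - 15*x^2 + 72*x - 108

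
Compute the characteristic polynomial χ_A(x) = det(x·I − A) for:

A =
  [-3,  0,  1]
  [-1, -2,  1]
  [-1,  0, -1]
x^3 + 6*x^2 + 12*x + 8

Expanding det(x·I − A) (e.g. by cofactor expansion or by noting that A is similar to its Jordan form J, which has the same characteristic polynomial as A) gives
  χ_A(x) = x^3 + 6*x^2 + 12*x + 8
which factors as (x + 2)^3. The eigenvalues (with algebraic multiplicities) are λ = -2 with multiplicity 3.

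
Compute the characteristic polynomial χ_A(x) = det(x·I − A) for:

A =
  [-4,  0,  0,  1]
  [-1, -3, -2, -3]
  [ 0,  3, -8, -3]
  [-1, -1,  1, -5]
x^4 + 20*x^3 + 150*x^2 + 500*x + 625

Expanding det(x·I − A) (e.g. by cofactor expansion or by noting that A is similar to its Jordan form J, which has the same characteristic polynomial as A) gives
  χ_A(x) = x^4 + 20*x^3 + 150*x^2 + 500*x + 625
which factors as (x + 5)^4. The eigenvalues (with algebraic multiplicities) are λ = -5 with multiplicity 4.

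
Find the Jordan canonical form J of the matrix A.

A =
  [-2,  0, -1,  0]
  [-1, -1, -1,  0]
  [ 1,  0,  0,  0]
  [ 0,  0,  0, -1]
J_2(-1) ⊕ J_1(-1) ⊕ J_1(-1)

The characteristic polynomial is
  det(x·I − A) = x^4 + 4*x^3 + 6*x^2 + 4*x + 1 = (x + 1)^4

Eigenvalues and multiplicities (the geometric multiplicity of λ is n − rank(A − λI), which equals the number of Jordan blocks for λ):
  λ = -1: algebraic multiplicity = 4, geometric multiplicity = 3

Determining the block sizes for each eigenvalue:
  λ = -1: 3 blocks summing to 4 forces exactly one block of size 2 and the rest size 1 → block sizes [2, 1, 1]

Assembling the blocks gives a Jordan form
J =
  [-1,  1,  0,  0]
  [ 0, -1,  0,  0]
  [ 0,  0, -1,  0]
  [ 0,  0,  0, -1]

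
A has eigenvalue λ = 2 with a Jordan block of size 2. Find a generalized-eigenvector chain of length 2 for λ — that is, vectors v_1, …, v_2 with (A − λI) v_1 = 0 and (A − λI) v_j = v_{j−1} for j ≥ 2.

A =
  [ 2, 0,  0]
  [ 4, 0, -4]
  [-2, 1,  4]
A Jordan chain for λ = 2 of length 2:
v_1 = (0, 4, -2)ᵀ
v_2 = (1, 0, 0)ᵀ

Let N = A − (2)·I. We want v_2 with N^2 v_2 = 0 but N^1 v_2 ≠ 0; then v_{j-1} := N · v_j for j = 2, …, 2.

Pick v_2 = (1, 0, 0)ᵀ.
Then v_1 = N · v_2 = (0, 4, -2)ᵀ.

Sanity check: (A − (2)·I) v_1 = (0, 0, 0)ᵀ = 0. ✓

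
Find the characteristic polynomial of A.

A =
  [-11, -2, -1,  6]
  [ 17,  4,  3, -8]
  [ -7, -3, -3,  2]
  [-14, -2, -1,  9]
x^4 + x^3 - 7*x^2 - 13*x - 6

Expanding det(x·I − A) (e.g. by cofactor expansion or by noting that A is similar to its Jordan form J, which has the same characteristic polynomial as A) gives
  χ_A(x) = x^4 + x^3 - 7*x^2 - 13*x - 6
which factors as (x - 3)*(x + 1)^2*(x + 2). The eigenvalues (with algebraic multiplicities) are λ = -2 with multiplicity 1, λ = -1 with multiplicity 2, λ = 3 with multiplicity 1.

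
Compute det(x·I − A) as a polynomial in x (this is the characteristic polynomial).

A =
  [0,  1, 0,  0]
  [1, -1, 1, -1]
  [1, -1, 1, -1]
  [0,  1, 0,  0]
x^4

Expanding det(x·I − A) (e.g. by cofactor expansion or by noting that A is similar to its Jordan form J, which has the same characteristic polynomial as A) gives
  χ_A(x) = x^4
which factors as x^4. The eigenvalues (with algebraic multiplicities) are λ = 0 with multiplicity 4.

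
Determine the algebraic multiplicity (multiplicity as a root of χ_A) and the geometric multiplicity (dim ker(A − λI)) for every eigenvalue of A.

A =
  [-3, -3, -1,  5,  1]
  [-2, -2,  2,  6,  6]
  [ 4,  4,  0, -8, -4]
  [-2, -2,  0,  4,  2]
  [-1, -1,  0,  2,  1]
λ = 0: alg = 5, geom = 3

Step 1 — factor the characteristic polynomial to read off the algebraic multiplicities:
  χ_A(x) = x^5

Step 2 — compute geometric multiplicities via the rank-nullity identity g(λ) = n − rank(A − λI):
  rank(A − (0)·I) = 2, so dim ker(A − (0)·I) = n − 2 = 3

Summary:
  λ = 0: algebraic multiplicity = 5, geometric multiplicity = 3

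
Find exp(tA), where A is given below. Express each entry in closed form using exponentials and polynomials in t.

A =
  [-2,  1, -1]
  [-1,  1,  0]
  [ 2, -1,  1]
e^{tA} =
  [t^2/2 - 2*t + 1, t, t^2/2 - t]
  [t^2/2 - t, t + 1, t^2/2]
  [-t^2/2 + 2*t, -t, -t^2/2 + t + 1]

Strategy: write A = P · J · P⁻¹ where J is a Jordan canonical form, so e^{tA} = P · e^{tJ} · P⁻¹, and e^{tJ} can be computed block-by-block.

A has Jordan form
J =
  [0, 1, 0]
  [0, 0, 1]
  [0, 0, 0]
(up to reordering of blocks).

Per-block formulas:
  For a 3×3 Jordan block J_3(0): exp(t · J_3(0)) = e^(0t)·(I + t·N + (t^2/2)·N^2), where N is the 3×3 nilpotent shift.

After assembling e^{tJ} and conjugating by P, we get:

e^{tA} =
  [t^2/2 - 2*t + 1, t, t^2/2 - t]
  [t^2/2 - t, t + 1, t^2/2]
  [-t^2/2 + 2*t, -t, -t^2/2 + t + 1]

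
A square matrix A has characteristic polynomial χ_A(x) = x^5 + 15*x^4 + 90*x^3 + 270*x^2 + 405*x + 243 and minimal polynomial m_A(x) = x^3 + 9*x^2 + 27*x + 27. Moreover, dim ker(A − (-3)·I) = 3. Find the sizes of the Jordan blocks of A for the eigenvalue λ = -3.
Block sizes for λ = -3: [3, 1, 1]

Step 1 — from the characteristic polynomial, algebraic multiplicity of λ = -3 is 5. From dim ker(A − (-3)·I) = 3, there are exactly 3 Jordan blocks for λ = -3.
Step 2 — from the minimal polynomial, the factor (x + 3)^3 tells us the largest block for λ = -3 has size 3.
Step 3 — with total size 5, 3 blocks, and largest block 3, the block sizes (in nonincreasing order) are [3, 1, 1].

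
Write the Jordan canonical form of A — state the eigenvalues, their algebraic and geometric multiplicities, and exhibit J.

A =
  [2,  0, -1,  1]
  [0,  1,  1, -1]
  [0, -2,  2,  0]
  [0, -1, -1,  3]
J_3(2) ⊕ J_1(2)

The characteristic polynomial is
  det(x·I − A) = x^4 - 8*x^3 + 24*x^2 - 32*x + 16 = (x - 2)^4

Eigenvalues and multiplicities (the geometric multiplicity of λ is n − rank(A − λI), which equals the number of Jordan blocks for λ):
  λ = 2: algebraic multiplicity = 4, geometric multiplicity = 2

Determining the block sizes for each eigenvalue:
  λ = 2: with am = 4 and gm = 2, the partition is not yet determined (e.g. several partitions of 4 into 2 parts exist). Let N = A − (2)·I. Computing rank(N^1) = 2, rank(N^2) = 1, rank(N^3) = 0; the number of blocks of size ≥ j is rank(N^{j−1}) − rank(N^j), giving [2, 1, 1]. So we have 1 block(s) of size 3, 1 block(s) of size 1 → block sizes [3, 1]

Assembling the blocks gives a Jordan form
J =
  [2, 1, 0, 0]
  [0, 2, 1, 0]
  [0, 0, 2, 0]
  [0, 0, 0, 2]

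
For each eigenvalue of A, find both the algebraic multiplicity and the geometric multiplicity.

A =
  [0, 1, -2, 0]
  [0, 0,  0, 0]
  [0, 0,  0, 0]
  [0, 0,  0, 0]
λ = 0: alg = 4, geom = 3

Step 1 — factor the characteristic polynomial to read off the algebraic multiplicities:
  χ_A(x) = x^4

Step 2 — compute geometric multiplicities via the rank-nullity identity g(λ) = n − rank(A − λI):
  rank(A − (0)·I) = 1, so dim ker(A − (0)·I) = n − 1 = 3

Summary:
  λ = 0: algebraic multiplicity = 4, geometric multiplicity = 3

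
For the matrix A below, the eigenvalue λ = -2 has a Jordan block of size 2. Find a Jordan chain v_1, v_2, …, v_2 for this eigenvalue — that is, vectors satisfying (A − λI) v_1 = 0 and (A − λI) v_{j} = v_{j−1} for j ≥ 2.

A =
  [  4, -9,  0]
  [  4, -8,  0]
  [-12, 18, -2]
A Jordan chain for λ = -2 of length 2:
v_1 = (6, 4, -12)ᵀ
v_2 = (1, 0, 0)ᵀ

Let N = A − (-2)·I. We want v_2 with N^2 v_2 = 0 but N^1 v_2 ≠ 0; then v_{j-1} := N · v_j for j = 2, …, 2.

Pick v_2 = (1, 0, 0)ᵀ.
Then v_1 = N · v_2 = (6, 4, -12)ᵀ.

Sanity check: (A − (-2)·I) v_1 = (0, 0, 0)ᵀ = 0. ✓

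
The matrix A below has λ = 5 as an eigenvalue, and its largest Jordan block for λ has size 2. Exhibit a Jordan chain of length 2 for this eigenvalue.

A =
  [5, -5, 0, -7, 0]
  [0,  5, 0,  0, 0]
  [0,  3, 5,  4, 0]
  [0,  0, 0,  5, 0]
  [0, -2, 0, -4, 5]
A Jordan chain for λ = 5 of length 2:
v_1 = (-5, 0, 3, 0, -2)ᵀ
v_2 = (0, 1, 0, 0, 0)ᵀ

Let N = A − (5)·I. We want v_2 with N^2 v_2 = 0 but N^1 v_2 ≠ 0; then v_{j-1} := N · v_j for j = 2, …, 2.

Pick v_2 = (0, 1, 0, 0, 0)ᵀ.
Then v_1 = N · v_2 = (-5, 0, 3, 0, -2)ᵀ.

Sanity check: (A − (5)·I) v_1 = (0, 0, 0, 0, 0)ᵀ = 0. ✓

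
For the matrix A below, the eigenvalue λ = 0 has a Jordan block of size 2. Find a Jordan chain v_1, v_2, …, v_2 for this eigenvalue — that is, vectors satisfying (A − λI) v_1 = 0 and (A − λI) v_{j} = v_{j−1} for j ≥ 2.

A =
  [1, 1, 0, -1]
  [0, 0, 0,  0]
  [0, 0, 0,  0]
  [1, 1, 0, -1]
A Jordan chain for λ = 0 of length 2:
v_1 = (1, 0, 0, 1)ᵀ
v_2 = (1, 0, 0, 0)ᵀ

Let N = A − (0)·I. We want v_2 with N^2 v_2 = 0 but N^1 v_2 ≠ 0; then v_{j-1} := N · v_j for j = 2, …, 2.

Pick v_2 = (1, 0, 0, 0)ᵀ.
Then v_1 = N · v_2 = (1, 0, 0, 1)ᵀ.

Sanity check: (A − (0)·I) v_1 = (0, 0, 0, 0)ᵀ = 0. ✓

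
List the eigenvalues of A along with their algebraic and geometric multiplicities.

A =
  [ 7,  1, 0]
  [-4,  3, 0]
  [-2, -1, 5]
λ = 5: alg = 3, geom = 2

Step 1 — factor the characteristic polynomial to read off the algebraic multiplicities:
  χ_A(x) = (x - 5)^3

Step 2 — compute geometric multiplicities via the rank-nullity identity g(λ) = n − rank(A − λI):
  rank(A − (5)·I) = 1, so dim ker(A − (5)·I) = n − 1 = 2

Summary:
  λ = 5: algebraic multiplicity = 3, geometric multiplicity = 2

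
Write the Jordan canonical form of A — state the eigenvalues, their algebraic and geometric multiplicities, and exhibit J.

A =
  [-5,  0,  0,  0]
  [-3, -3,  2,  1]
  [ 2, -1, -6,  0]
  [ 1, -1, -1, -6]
J_3(-5) ⊕ J_1(-5)

The characteristic polynomial is
  det(x·I − A) = x^4 + 20*x^3 + 150*x^2 + 500*x + 625 = (x + 5)^4

Eigenvalues and multiplicities (the geometric multiplicity of λ is n − rank(A − λI), which equals the number of Jordan blocks for λ):
  λ = -5: algebraic multiplicity = 4, geometric multiplicity = 2

Determining the block sizes for each eigenvalue:
  λ = -5: with am = 4 and gm = 2, the partition is not yet determined (e.g. several partitions of 4 into 2 parts exist). Let N = A − (-5)·I. Computing rank(N^1) = 2, rank(N^2) = 1, rank(N^3) = 0; the number of blocks of size ≥ j is rank(N^{j−1}) − rank(N^j), giving [2, 1, 1]. So we have 1 block(s) of size 3, 1 block(s) of size 1 → block sizes [3, 1]

Assembling the blocks gives a Jordan form
J =
  [-5,  1,  0,  0]
  [ 0, -5,  1,  0]
  [ 0,  0, -5,  0]
  [ 0,  0,  0, -5]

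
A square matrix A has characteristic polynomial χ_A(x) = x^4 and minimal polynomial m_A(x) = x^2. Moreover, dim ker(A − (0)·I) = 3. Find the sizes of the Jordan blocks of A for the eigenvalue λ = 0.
Block sizes for λ = 0: [2, 1, 1]

Step 1 — from the characteristic polynomial, algebraic multiplicity of λ = 0 is 4. From dim ker(A − (0)·I) = 3, there are exactly 3 Jordan blocks for λ = 0.
Step 2 — from the minimal polynomial, the factor (x − 0)^2 tells us the largest block for λ = 0 has size 2.
Step 3 — with total size 4, 3 blocks, and largest block 2, the block sizes (in nonincreasing order) are [2, 1, 1].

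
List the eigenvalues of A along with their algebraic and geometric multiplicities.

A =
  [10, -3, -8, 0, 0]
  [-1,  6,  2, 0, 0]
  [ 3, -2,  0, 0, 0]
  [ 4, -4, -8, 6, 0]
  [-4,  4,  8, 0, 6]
λ = 5: alg = 2, geom = 1; λ = 6: alg = 3, geom = 3

Step 1 — factor the characteristic polynomial to read off the algebraic multiplicities:
  χ_A(x) = (x - 6)^3*(x - 5)^2

Step 2 — compute geometric multiplicities via the rank-nullity identity g(λ) = n − rank(A − λI):
  rank(A − (5)·I) = 4, so dim ker(A − (5)·I) = n − 4 = 1
  rank(A − (6)·I) = 2, so dim ker(A − (6)·I) = n − 2 = 3

Summary:
  λ = 5: algebraic multiplicity = 2, geometric multiplicity = 1
  λ = 6: algebraic multiplicity = 3, geometric multiplicity = 3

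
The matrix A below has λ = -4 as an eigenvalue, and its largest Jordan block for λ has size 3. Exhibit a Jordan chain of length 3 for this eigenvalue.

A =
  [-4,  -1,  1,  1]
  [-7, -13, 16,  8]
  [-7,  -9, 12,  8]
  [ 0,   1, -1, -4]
A Jordan chain for λ = -4 of length 3:
v_1 = (-1, -1, -1, 0)ᵀ
v_2 = (1, 2, 2, -1)ᵀ
v_3 = (1, -1, 0, 0)ᵀ

Let N = A − (-4)·I. We want v_3 with N^3 v_3 = 0 but N^2 v_3 ≠ 0; then v_{j-1} := N · v_j for j = 3, …, 2.

Pick v_3 = (1, -1, 0, 0)ᵀ.
Then v_2 = N · v_3 = (1, 2, 2, -1)ᵀ.
Then v_1 = N · v_2 = (-1, -1, -1, 0)ᵀ.

Sanity check: (A − (-4)·I) v_1 = (0, 0, 0, 0)ᵀ = 0. ✓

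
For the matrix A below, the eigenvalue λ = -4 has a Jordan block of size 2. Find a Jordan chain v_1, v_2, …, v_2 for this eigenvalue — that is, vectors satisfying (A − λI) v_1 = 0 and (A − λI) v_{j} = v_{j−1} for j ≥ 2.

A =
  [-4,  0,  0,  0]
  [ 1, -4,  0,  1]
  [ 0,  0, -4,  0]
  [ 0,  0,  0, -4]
A Jordan chain for λ = -4 of length 2:
v_1 = (0, 1, 0, 0)ᵀ
v_2 = (1, 0, 0, 0)ᵀ

Let N = A − (-4)·I. We want v_2 with N^2 v_2 = 0 but N^1 v_2 ≠ 0; then v_{j-1} := N · v_j for j = 2, …, 2.

Pick v_2 = (1, 0, 0, 0)ᵀ.
Then v_1 = N · v_2 = (0, 1, 0, 0)ᵀ.

Sanity check: (A − (-4)·I) v_1 = (0, 0, 0, 0)ᵀ = 0. ✓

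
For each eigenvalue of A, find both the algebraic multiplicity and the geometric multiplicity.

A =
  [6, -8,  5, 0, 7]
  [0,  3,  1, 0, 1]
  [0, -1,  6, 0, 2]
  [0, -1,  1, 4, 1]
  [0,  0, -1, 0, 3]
λ = 4: alg = 4, geom = 2; λ = 6: alg = 1, geom = 1

Step 1 — factor the characteristic polynomial to read off the algebraic multiplicities:
  χ_A(x) = (x - 6)*(x - 4)^4

Step 2 — compute geometric multiplicities via the rank-nullity identity g(λ) = n − rank(A − λI):
  rank(A − (4)·I) = 3, so dim ker(A − (4)·I) = n − 3 = 2
  rank(A − (6)·I) = 4, so dim ker(A − (6)·I) = n − 4 = 1

Summary:
  λ = 4: algebraic multiplicity = 4, geometric multiplicity = 2
  λ = 6: algebraic multiplicity = 1, geometric multiplicity = 1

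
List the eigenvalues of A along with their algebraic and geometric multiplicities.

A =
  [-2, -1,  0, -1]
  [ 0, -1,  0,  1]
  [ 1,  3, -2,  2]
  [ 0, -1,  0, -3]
λ = -2: alg = 4, geom = 2

Step 1 — factor the characteristic polynomial to read off the algebraic multiplicities:
  χ_A(x) = (x + 2)^4

Step 2 — compute geometric multiplicities via the rank-nullity identity g(λ) = n − rank(A − λI):
  rank(A − (-2)·I) = 2, so dim ker(A − (-2)·I) = n − 2 = 2

Summary:
  λ = -2: algebraic multiplicity = 4, geometric multiplicity = 2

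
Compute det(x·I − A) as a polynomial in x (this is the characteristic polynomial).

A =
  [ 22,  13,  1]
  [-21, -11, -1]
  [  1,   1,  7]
x^3 - 18*x^2 + 108*x - 216

Expanding det(x·I − A) (e.g. by cofactor expansion or by noting that A is similar to its Jordan form J, which has the same characteristic polynomial as A) gives
  χ_A(x) = x^3 - 18*x^2 + 108*x - 216
which factors as (x - 6)^3. The eigenvalues (with algebraic multiplicities) are λ = 6 with multiplicity 3.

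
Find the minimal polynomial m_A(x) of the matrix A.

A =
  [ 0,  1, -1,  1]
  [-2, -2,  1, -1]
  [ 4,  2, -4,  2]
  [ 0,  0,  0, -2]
x^3 + 6*x^2 + 12*x + 8

The characteristic polynomial is χ_A(x) = (x + 2)^4, so the eigenvalues are known. The minimal polynomial is
  m_A(x) = Π_λ (x − λ)^{k_λ}
where k_λ is the size of the *largest* Jordan block for λ (equivalently, the smallest k with (A − λI)^k v = 0 for every generalised eigenvector v of λ).

  λ = -2: largest Jordan block has size 3, contributing (x + 2)^3

So m_A(x) = (x + 2)^3 = x^3 + 6*x^2 + 12*x + 8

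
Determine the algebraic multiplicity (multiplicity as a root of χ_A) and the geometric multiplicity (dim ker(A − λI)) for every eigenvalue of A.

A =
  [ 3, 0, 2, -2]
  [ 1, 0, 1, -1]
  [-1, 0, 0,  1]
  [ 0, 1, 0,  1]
λ = 1: alg = 4, geom = 2

Step 1 — factor the characteristic polynomial to read off the algebraic multiplicities:
  χ_A(x) = (x - 1)^4

Step 2 — compute geometric multiplicities via the rank-nullity identity g(λ) = n − rank(A − λI):
  rank(A − (1)·I) = 2, so dim ker(A − (1)·I) = n − 2 = 2

Summary:
  λ = 1: algebraic multiplicity = 4, geometric multiplicity = 2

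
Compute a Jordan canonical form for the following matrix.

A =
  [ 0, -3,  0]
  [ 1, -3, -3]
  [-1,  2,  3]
J_3(0)

The characteristic polynomial is
  det(x·I − A) = x^3

Eigenvalues and multiplicities (the geometric multiplicity of λ is n − rank(A − λI), which equals the number of Jordan blocks for λ):
  λ = 0: algebraic multiplicity = 3, geometric multiplicity = 1

Determining the block sizes for each eigenvalue:
  λ = 0: one block (gm = 1), so the single block has size am = 3 → block sizes [3]

Assembling the blocks gives a Jordan form
J =
  [0, 1, 0]
  [0, 0, 1]
  [0, 0, 0]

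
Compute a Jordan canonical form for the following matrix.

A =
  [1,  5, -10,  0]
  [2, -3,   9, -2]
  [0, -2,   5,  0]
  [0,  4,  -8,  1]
J_3(1) ⊕ J_1(1)

The characteristic polynomial is
  det(x·I − A) = x^4 - 4*x^3 + 6*x^2 - 4*x + 1 = (x - 1)^4

Eigenvalues and multiplicities (the geometric multiplicity of λ is n − rank(A − λI), which equals the number of Jordan blocks for λ):
  λ = 1: algebraic multiplicity = 4, geometric multiplicity = 2

Determining the block sizes for each eigenvalue:
  λ = 1: with am = 4 and gm = 2, the partition is not yet determined (e.g. several partitions of 4 into 2 parts exist). Let N = A − (1)·I. Computing rank(N^1) = 2, rank(N^2) = 1, rank(N^3) = 0; the number of blocks of size ≥ j is rank(N^{j−1}) − rank(N^j), giving [2, 1, 1]. So we have 1 block(s) of size 3, 1 block(s) of size 1 → block sizes [3, 1]

Assembling the blocks gives a Jordan form
J =
  [1, 1, 0, 0]
  [0, 1, 1, 0]
  [0, 0, 1, 0]
  [0, 0, 0, 1]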